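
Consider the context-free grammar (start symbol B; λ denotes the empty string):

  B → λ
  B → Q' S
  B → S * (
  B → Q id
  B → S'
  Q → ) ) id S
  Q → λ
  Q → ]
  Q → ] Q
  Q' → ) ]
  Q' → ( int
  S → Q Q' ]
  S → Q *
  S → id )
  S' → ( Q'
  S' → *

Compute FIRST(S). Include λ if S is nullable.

{ (, ), *, ], id }

From S → Q Q' ]: Q nullable, take FIRST(Q) ∪ FIRST(Q') = { (, ), ] }.
From S → Q *: Q nullable, take FIRST(Q) ∪ {*} = { ), *, ] }.
S → id ) contributes {id}.
Union: FIRST(S) = { (, ), *, ], id }.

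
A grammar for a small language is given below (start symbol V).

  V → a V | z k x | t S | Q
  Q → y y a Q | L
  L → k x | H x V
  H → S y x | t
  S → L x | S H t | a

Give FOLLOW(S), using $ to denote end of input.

{ $, a, k, t, x, y }

In V → t S: S is at the end, add FOLLOW(V) = { $, x }.
In H → S y x: add FIRST(y x) = { y }.
In S → S H t: add FIRST(H t) = { a, k, t }.
Union: FOLLOW(S) = { $, a, k, t, x, y }.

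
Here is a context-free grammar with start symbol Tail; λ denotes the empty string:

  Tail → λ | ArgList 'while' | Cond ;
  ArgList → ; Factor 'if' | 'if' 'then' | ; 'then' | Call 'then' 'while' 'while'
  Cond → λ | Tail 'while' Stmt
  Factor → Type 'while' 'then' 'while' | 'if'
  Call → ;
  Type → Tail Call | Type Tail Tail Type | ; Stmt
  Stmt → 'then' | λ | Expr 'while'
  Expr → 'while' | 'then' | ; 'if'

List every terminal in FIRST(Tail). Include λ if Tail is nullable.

{ 'if', 'while', ;, λ }

Tail → λ contributes λ.
From Tail → ArgList 'while': add FIRST(ArgList) = { 'if', ; }.
From Tail → Cond ;: Cond nullable, take FIRST(Cond) ∪ {;} = { 'if', 'while', ; }.
Union: FIRST(Tail) = { 'if', 'while', ;, λ }.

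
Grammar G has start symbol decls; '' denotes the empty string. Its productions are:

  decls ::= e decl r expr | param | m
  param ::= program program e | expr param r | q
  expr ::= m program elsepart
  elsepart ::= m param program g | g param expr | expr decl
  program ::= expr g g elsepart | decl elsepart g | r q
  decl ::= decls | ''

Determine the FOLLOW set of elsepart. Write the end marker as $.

In expr ::= m program elsepart: elsepart is at the end, add FOLLOW(expr) = { $, e, g, m, q, r }.
In program ::= expr g g elsepart: elsepart is at the end, add FOLLOW(program) = { e, g, m, q, r }.
In program ::= decl elsepart g: add FIRST(g) = { g }.
Union: FOLLOW(elsepart) = { $, e, g, m, q, r }.

{ $, e, g, m, q, r }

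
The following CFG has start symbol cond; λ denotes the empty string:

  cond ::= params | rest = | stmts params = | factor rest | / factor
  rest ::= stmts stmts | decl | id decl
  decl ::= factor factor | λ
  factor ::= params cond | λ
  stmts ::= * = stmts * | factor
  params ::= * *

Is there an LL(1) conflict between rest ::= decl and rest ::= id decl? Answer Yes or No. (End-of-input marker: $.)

Yes

FIRST(decl) = { *, λ } and FIRST(id decl) = { id }.
The first alternative is nullable and FOLLOW(rest) = { $, *, =, id } shares id with FIRST of the second — conflict.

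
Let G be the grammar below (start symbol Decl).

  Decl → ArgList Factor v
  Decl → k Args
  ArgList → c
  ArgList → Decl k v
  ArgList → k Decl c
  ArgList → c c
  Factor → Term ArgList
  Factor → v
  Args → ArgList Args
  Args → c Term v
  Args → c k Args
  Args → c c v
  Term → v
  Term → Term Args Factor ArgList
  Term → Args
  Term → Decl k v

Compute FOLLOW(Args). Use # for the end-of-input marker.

{ #, c, k, v }

In Decl → k Args: Args is at the end, add FOLLOW(Decl) = { #, c, k }.
In Args → ArgList Args: Args is at the end, add FOLLOW(Args) = { #, c, k, v }.
In Args → c k Args: Args is at the end, add FOLLOW(Args) = { #, c, k, v }.
In Term → Term Args Factor ArgList: add FIRST(Factor ArgList) = { c, k, v }.
In Term → Args: Args is at the end, add FOLLOW(Term) = { c, k, v }.
Union: FOLLOW(Args) = { #, c, k, v }.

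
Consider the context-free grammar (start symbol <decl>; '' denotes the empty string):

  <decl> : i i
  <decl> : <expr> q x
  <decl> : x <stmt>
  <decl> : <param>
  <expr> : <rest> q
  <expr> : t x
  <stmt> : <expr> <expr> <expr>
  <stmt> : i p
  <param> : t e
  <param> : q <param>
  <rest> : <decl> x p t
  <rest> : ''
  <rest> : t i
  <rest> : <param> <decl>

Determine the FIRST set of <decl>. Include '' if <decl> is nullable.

{ i, q, t, x }

<decl> : i i contributes {i}.
From <decl> : <expr> q x: add FIRST(<expr>) = { i, q, t, x }.
<decl> : x <stmt> contributes {x}.
From <decl> : <param>: add FIRST(<param>) = { q, t }.
Union: FIRST(<decl>) = { i, q, t, x }.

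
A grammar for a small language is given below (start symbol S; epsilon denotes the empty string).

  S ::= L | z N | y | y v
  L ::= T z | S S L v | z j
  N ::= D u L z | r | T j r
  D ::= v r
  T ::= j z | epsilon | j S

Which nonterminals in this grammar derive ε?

Directly nullable (have an epsilon-production): T.
No other nonterminal has a production whose RHS symbols are all nullable.

{ T }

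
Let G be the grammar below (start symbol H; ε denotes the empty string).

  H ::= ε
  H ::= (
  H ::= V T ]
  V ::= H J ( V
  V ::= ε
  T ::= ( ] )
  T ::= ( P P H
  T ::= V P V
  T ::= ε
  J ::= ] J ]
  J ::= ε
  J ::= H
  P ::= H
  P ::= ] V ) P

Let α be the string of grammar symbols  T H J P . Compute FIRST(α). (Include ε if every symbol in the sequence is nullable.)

Add FIRST(T)\{ε} = { (, ] }; T is nullable, continue.
Add FIRST(H)\{ε} = { (, ] }; H is nullable, continue.
Add FIRST(J)\{ε} = { (, ] }; J is nullable, continue.
Add FIRST(P)\{ε} = { (, ] }; P is nullable, continue.
Every symbol is nullable, so include ε.

{ (, ], ε }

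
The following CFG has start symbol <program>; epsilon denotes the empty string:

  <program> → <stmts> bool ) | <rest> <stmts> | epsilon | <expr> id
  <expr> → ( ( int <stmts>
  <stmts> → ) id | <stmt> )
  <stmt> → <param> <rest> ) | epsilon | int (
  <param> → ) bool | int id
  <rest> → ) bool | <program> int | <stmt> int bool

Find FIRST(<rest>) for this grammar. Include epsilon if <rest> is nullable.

{ (, ), int }

<rest> → ) bool contributes {)}.
From <rest> → <program> int: <program> nullable, take FIRST(<program>) ∪ {int} = { (, ), int }.
From <rest> → <stmt> int bool: <stmt> nullable, take FIRST(<stmt>) ∪ {int} = { ), int }.
Union: FIRST(<rest>) = { (, ), int }.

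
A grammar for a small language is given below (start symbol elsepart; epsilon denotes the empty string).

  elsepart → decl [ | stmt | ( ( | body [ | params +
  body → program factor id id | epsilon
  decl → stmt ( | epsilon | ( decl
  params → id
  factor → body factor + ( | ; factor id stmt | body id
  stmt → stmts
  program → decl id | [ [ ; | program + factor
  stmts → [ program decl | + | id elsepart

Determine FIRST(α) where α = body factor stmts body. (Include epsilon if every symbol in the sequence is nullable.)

{ (, +, ;, [, id }

Add FIRST(body)\{epsilon} = { (, +, [, id }; body is nullable, continue.
Add FIRST(factor) = { (, +, ;, [, id }; factor is not nullable, stop.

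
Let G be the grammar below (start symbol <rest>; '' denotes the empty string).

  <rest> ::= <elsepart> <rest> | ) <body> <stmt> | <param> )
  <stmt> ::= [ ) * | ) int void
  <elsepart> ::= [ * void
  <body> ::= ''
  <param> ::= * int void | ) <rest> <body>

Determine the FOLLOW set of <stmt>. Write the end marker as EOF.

In <rest> ::= ) <body> <stmt>: <stmt> is at the end, add FOLLOW(<rest>) = { EOF, ) }.
Union: FOLLOW(<stmt>) = { EOF, ) }.

{ EOF, ) }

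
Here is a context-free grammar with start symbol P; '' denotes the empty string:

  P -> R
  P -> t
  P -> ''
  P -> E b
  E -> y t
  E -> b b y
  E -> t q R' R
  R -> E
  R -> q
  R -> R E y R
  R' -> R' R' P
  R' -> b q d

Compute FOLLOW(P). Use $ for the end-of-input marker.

P is the start symbol, so $ ∈ FOLLOW(P).
In R' -> R' R' P: P is at the end, add FOLLOW(R') = { b, q, t, y }.
Union: FOLLOW(P) = { $, b, q, t, y }.

{ $, b, q, t, y }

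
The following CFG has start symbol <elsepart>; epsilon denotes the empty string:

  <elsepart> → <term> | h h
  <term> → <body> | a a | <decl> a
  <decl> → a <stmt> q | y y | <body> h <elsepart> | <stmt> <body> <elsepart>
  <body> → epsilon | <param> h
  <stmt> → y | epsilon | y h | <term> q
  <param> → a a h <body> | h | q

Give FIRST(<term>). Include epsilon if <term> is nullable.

{ a, h, q, y, epsilon }

From <term> → <body>: add FIRST(<body>) = { a, h, q, epsilon } (including epsilon since <body> is nullable).
<term> → a a contributes {a}.
From <term> → <decl> a: <decl> nullable, take FIRST(<decl>) ∪ {a} = { a, h, q, y }.
Union: FIRST(<term>) = { a, h, q, y, epsilon }.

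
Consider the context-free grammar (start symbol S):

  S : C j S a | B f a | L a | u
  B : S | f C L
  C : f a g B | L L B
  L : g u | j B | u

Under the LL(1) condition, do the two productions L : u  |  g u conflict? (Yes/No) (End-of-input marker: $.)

FIRST(u) = { u } and FIRST(g u) = { g }.
The FIRST sets are disjoint and neither alternative is nullable — no conflict.

No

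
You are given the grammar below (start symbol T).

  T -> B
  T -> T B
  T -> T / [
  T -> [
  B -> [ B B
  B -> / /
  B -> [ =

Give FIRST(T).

From T -> B: add FIRST(B) = { /, [ }.
From T -> T B: add FIRST(T) = { /, [ }.
From T -> T / [: add FIRST(T) = { /, [ }.
T -> [ contributes {[}.
Union: FIRST(T) = { /, [ }.

{ /, [ }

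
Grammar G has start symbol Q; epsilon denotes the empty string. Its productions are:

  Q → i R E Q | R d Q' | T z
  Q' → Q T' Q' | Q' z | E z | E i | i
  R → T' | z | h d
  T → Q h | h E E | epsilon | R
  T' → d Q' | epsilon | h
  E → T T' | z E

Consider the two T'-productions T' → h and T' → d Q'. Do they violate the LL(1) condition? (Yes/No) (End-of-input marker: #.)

FIRST(h) = { h } and FIRST(d Q') = { d }.
The FIRST sets are disjoint and neither alternative is nullable — no conflict.

No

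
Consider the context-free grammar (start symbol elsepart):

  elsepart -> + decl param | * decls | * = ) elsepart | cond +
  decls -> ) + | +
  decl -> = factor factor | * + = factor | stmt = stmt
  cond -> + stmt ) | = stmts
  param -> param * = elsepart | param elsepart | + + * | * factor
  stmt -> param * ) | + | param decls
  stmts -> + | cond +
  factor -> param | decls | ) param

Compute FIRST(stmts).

stmts -> + contributes {+}.
From stmts -> cond +: add FIRST(cond) = { +, = }.
Union: FIRST(stmts) = { +, = }.

{ +, = }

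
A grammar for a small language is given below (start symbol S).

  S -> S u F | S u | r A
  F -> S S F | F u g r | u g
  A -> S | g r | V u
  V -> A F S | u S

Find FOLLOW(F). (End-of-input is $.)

In S -> S u F: F is at the end, add FOLLOW(S) = { $, r, u }.
In F -> S S F: F is at the end, add FOLLOW(F) = { $, r, u }.
In F -> F u g r: add FIRST(u g r) = { u }.
In V -> A F S: add FIRST(S) = { r }.
Union: FOLLOW(F) = { $, r, u }.

{ $, r, u }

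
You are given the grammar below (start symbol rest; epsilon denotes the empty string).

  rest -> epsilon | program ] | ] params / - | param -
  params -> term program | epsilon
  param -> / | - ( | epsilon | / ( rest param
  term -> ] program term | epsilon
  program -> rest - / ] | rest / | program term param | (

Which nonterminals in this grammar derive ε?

Directly nullable (have an epsilon-production): rest, params, param, term.
No other nonterminal has a production whose RHS symbols are all nullable.

{ param, params, rest, term }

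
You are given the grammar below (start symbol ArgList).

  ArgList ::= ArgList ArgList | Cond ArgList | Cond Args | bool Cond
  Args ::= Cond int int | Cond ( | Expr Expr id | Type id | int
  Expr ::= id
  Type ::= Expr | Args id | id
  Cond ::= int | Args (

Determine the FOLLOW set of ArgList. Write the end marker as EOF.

{ EOF, bool, id, int }

ArgList is the start symbol, so EOF ∈ FOLLOW(ArgList).
In ArgList ::= ArgList ArgList: add FIRST(ArgList) = { bool, id, int }.
In ArgList ::= ArgList ArgList: ArgList is at the end, add FOLLOW(ArgList) = { EOF, bool, id, int }.
In ArgList ::= Cond ArgList: ArgList is at the end, add FOLLOW(ArgList) = { EOF, bool, id, int }.
Union: FOLLOW(ArgList) = { EOF, bool, id, int }.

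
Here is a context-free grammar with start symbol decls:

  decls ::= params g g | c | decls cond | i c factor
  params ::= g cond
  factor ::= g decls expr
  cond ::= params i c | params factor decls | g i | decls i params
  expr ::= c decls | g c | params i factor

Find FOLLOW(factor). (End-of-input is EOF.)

In decls ::= i c factor: factor is at the end, add FOLLOW(decls) = { EOF, c, g, i }.
In cond ::= params factor decls: add FIRST(decls) = { c, g, i }.
In expr ::= params i factor: factor is at the end, add FOLLOW(expr) = { EOF, c, g, i }.
Union: FOLLOW(factor) = { EOF, c, g, i }.

{ EOF, c, g, i }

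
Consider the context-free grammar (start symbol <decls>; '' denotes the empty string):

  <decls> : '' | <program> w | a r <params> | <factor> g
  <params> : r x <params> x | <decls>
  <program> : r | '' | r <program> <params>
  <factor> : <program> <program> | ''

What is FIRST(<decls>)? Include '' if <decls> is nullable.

<decls> : '' contributes ''.
From <decls> : <program> w: <program> nullable, take FIRST(<program>) ∪ {w} = { r, w }.
<decls> : a r <params> contributes {a}.
From <decls> : <factor> g: <factor> nullable, take FIRST(<factor>) ∪ {g} = { g, r }.
Union: FIRST(<decls>) = { a, g, r, w, '' }.

{ a, g, r, w, '' }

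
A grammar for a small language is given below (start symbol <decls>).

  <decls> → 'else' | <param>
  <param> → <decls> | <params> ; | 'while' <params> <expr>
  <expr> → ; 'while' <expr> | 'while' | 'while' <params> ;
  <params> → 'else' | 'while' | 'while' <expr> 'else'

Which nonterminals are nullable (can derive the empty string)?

{ } (none)

No nonterminal has an empty production or an RHS whose symbols are all nullable.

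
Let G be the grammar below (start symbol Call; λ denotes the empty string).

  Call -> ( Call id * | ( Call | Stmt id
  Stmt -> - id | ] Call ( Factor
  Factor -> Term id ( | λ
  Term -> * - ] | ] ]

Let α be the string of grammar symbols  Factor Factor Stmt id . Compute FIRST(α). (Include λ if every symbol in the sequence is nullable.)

Add FIRST(Factor)\{λ} = { *, ] }; Factor is nullable, continue.
Add FIRST(Factor)\{λ} = { *, ] }; Factor is nullable, continue.
Add FIRST(Stmt) = { -, ] }; Stmt is not nullable, stop.

{ *, -, ] }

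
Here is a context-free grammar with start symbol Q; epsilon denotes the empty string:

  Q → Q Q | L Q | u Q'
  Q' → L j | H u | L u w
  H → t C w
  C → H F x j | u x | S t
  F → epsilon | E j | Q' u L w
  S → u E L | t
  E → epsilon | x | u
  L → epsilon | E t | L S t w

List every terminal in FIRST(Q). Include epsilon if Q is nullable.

From Q → Q Q: add FIRST(Q) = { t, u, x }.
From Q → L Q: L nullable, take FIRST(L) ∪ FIRST(Q) = { t, u, x }.
Q → u Q' contributes {u}.
Union: FIRST(Q) = { t, u, x }.

{ t, u, x }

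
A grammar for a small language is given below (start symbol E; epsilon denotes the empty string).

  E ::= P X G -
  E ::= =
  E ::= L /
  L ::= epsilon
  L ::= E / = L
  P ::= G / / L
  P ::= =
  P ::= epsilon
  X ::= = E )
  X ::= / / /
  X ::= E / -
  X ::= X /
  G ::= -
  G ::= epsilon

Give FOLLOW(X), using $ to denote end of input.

{ -, / }

In E ::= P X G -: add FIRST(G -) = { - }.
In X ::= X /: add FIRST(/) = { / }.
Union: FOLLOW(X) = { -, / }.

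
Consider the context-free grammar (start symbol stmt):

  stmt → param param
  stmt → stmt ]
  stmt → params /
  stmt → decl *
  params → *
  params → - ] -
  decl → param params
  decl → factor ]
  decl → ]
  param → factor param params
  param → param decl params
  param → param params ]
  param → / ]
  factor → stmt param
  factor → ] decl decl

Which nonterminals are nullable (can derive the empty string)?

No nonterminal has an empty production or an RHS whose symbols are all nullable.

{ } (none)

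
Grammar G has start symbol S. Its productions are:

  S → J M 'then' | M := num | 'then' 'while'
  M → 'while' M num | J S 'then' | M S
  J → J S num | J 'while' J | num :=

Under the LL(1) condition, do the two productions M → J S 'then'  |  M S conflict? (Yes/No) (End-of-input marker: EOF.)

Yes

FIRST(J S 'then') = { num } and FIRST(M S) = { 'while', num }.
Both contain num, so the two alternatives are not disjoint — LL(1) conflict.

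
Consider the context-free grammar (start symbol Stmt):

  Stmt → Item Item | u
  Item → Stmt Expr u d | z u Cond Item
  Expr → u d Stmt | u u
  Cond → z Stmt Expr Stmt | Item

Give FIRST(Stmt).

{ u, z }

From Stmt → Item Item: add FIRST(Item) = { u, z }.
Stmt → u contributes {u}.
Union: FIRST(Stmt) = { u, z }.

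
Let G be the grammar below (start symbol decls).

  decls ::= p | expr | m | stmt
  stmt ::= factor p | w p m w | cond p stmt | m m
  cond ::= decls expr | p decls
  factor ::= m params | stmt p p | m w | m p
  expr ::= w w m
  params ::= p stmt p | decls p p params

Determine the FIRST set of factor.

{ m, p, w }

factor ::= m params contributes {m}.
From factor ::= stmt p p: add FIRST(stmt) = { m, p, w }.
factor ::= m w contributes {m}.
factor ::= m p contributes {m}.
Union: FIRST(factor) = { m, p, w }.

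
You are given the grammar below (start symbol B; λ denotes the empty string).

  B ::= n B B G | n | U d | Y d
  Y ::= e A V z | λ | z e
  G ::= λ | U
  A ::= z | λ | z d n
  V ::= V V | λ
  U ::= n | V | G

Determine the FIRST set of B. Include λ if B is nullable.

B ::= n B B G contributes {n}.
B ::= n contributes {n}.
From B ::= U d: U nullable, take FIRST(U) ∪ {d} = { d, n }.
From B ::= Y d: Y nullable, take FIRST(Y) ∪ {d} = { d, e, z }.
Union: FIRST(B) = { d, e, n, z }.

{ d, e, n, z }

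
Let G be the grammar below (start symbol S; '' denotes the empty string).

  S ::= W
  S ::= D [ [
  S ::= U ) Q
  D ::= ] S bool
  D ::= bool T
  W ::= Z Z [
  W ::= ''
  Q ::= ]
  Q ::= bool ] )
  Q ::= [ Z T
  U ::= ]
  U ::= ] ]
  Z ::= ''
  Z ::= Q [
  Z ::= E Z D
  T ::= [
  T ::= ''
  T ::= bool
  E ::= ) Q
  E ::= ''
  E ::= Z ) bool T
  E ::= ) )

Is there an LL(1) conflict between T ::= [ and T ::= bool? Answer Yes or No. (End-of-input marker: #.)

FIRST([) = { [ } and FIRST(bool) = { bool }.
The FIRST sets are disjoint and neither alternative is nullable — no conflict.

No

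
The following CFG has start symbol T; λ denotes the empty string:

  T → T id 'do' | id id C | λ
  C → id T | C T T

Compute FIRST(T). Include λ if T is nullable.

From T → T id 'do': T nullable, take FIRST(T) ∪ {id} = { id }.
T → id id C contributes {id}.
T → λ contributes λ.
Union: FIRST(T) = { id, λ }.

{ id, λ }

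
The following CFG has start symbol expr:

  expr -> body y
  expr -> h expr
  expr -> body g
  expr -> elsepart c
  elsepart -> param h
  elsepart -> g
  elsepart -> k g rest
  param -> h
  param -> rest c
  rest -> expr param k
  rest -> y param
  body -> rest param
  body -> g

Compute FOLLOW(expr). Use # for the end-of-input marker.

expr is the start symbol, so # ∈ FOLLOW(expr).
In expr -> h expr: expr is at the end, add FOLLOW(expr) = { #, g, h, k, y }.
In rest -> expr param k: add FIRST(param k) = { g, h, k, y }.
Union: FOLLOW(expr) = { #, g, h, k, y }.

{ #, g, h, k, y }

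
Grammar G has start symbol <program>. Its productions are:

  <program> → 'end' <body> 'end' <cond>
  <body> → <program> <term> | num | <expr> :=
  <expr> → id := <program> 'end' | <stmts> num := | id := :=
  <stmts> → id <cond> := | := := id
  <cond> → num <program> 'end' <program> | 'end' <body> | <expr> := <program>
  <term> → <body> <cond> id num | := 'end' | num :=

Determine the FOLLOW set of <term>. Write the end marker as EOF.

In <body> → <program> <term>: <term> is at the end, add FOLLOW(<body>) = { EOF, 'end', :=, id, num }.
Union: FOLLOW(<term>) = { EOF, 'end', :=, id, num }.

{ EOF, 'end', :=, id, num }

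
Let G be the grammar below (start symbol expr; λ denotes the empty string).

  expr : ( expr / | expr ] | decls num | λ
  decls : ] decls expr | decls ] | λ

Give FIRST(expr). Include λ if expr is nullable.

{ (, ], num, λ }

expr : ( expr / contributes {(}.
From expr : expr ]: expr nullable, take FIRST(expr) ∪ {]} = { (, ], num }.
From expr : decls num: decls nullable, take FIRST(decls) ∪ {num} = { ], num }.
expr : λ contributes λ.
Union: FIRST(expr) = { (, ], num, λ }.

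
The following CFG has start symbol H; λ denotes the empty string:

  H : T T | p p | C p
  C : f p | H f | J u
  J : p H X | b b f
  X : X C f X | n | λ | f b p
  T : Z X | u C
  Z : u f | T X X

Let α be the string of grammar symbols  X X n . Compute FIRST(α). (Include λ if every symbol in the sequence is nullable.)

{ b, f, n, p, u }

Add FIRST(X)\{λ} = { b, f, n, p, u }; X is nullable, continue.
Add FIRST(X)\{λ} = { b, f, n, p, u }; X is nullable, continue.
n is a terminal; add {n} and stop.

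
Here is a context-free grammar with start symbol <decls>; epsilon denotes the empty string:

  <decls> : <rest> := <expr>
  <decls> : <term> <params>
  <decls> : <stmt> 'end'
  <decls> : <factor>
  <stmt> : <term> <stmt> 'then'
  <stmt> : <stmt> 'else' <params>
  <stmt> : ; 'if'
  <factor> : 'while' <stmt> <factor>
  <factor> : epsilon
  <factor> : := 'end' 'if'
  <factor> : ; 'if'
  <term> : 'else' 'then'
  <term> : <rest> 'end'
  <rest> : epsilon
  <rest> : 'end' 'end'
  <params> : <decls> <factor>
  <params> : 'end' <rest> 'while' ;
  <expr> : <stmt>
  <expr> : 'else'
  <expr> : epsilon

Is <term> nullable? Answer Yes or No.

No

Nullable nonterminals: <decls>, <expr>, <factor>, <params>, <rest>.
No production of <term> has an RHS whose symbols are all nullable, so <term> is not nullable.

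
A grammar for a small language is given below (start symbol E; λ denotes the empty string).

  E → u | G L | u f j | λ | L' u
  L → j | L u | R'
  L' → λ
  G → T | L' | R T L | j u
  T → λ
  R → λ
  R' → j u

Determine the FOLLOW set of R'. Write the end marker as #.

{ #, j, u }

In L → R': R' is at the end, add FOLLOW(L) = { #, j, u }.
Union: FOLLOW(R') = { #, j, u }.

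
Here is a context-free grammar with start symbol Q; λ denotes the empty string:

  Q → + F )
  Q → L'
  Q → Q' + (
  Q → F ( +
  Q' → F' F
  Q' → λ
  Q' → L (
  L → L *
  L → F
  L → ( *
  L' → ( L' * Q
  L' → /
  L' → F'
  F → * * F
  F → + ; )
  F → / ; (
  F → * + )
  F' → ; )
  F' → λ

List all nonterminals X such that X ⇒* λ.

{ F', L', Q, Q' }

Directly nullable (have an λ-production): Q', F'.
L' → F' with every symbol nullable, so L' is nullable.
Q → L' with every symbol nullable, so Q is nullable.
No other nonterminal has a production whose RHS symbols are all nullable.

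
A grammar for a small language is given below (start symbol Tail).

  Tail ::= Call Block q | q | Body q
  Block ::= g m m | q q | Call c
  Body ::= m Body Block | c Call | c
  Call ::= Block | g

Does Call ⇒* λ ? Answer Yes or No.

No nonterminal in this grammar is nullable.
No production of Call has an RHS whose symbols are all nullable, so Call is not nullable.

No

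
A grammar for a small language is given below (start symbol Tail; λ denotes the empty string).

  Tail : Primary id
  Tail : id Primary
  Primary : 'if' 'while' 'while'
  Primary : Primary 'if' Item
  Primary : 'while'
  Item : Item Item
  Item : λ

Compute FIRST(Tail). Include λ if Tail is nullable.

{ 'if', 'while', id }

From Tail : Primary id: add FIRST(Primary) = { 'if', 'while' }.
Tail : id Primary contributes {id}.
Union: FIRST(Tail) = { 'if', 'while', id }.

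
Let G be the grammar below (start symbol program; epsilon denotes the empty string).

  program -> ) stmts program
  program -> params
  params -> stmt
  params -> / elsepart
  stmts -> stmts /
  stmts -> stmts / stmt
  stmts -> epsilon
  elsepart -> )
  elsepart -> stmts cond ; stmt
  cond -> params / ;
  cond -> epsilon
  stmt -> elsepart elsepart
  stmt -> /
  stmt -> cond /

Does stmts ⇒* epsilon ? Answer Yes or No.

Yes

stmts has an epsilon-production, so stmts ⇒ epsilon.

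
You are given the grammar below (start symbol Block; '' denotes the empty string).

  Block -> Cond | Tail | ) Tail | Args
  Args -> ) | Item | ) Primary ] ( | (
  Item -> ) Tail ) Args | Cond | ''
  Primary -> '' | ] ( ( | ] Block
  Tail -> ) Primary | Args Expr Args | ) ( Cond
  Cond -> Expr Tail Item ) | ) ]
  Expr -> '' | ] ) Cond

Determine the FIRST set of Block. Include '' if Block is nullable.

{ (, ), ], '' }

From Block -> Cond: add FIRST(Cond) = { (, ), ] }.
From Block -> Tail: add FIRST(Tail) = { (, ), ], '' } (including '' since Tail is nullable).
Block -> ) Tail contributes {)}.
From Block -> Args: add FIRST(Args) = { (, ), ], '' } (including '' since Args is nullable).
Union: FIRST(Block) = { (, ), ], '' }.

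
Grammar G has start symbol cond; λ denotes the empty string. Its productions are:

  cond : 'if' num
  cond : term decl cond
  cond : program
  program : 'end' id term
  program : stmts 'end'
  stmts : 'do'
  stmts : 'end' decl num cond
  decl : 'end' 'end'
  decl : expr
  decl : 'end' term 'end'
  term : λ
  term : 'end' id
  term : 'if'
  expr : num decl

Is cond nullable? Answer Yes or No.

Nullable nonterminals: term.
No production of cond has an RHS whose symbols are all nullable, so cond is not nullable.

No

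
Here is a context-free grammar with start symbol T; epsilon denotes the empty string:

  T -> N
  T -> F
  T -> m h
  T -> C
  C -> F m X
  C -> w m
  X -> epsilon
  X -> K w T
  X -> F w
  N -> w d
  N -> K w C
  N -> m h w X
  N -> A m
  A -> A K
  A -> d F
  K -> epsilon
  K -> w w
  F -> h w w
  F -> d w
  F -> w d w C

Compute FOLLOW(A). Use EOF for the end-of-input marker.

In N -> A m: add FIRST(m) = { m }.
In A -> A K: add FIRST(K)\{epsilon} = { w }.
  Since K is nullable, also add FOLLOW(A) = { m, w }.
Union: FOLLOW(A) = { m, w }.

{ m, w }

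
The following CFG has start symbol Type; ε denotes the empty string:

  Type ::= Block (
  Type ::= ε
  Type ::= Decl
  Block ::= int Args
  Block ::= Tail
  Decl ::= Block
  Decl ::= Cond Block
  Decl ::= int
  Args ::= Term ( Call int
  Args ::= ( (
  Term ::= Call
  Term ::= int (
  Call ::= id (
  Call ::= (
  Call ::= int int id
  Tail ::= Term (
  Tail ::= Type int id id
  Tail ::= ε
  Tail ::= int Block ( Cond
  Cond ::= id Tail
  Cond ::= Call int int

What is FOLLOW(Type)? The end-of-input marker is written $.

{ $, int }

Type is the start symbol, so $ ∈ FOLLOW(Type).
In Tail ::= Type int id id: add FIRST(int id id) = { int }.
Union: FOLLOW(Type) = { $, int }.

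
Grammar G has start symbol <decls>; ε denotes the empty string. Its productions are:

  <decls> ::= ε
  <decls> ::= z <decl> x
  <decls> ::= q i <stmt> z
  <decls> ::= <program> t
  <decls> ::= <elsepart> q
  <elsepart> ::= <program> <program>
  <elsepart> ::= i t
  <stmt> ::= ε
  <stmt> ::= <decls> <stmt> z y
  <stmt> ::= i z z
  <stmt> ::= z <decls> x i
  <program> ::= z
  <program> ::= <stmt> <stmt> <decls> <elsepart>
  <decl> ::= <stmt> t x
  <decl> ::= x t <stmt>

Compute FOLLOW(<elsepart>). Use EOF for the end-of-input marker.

In <decls> ::= <elsepart> q: add FIRST(q) = { q }.
In <program> ::= <stmt> <stmt> <decls> <elsepart>: <elsepart> is at the end, add FOLLOW(<program>) = { i, q, t, z }.
Union: FOLLOW(<elsepart>) = { i, q, t, z }.

{ i, q, t, z }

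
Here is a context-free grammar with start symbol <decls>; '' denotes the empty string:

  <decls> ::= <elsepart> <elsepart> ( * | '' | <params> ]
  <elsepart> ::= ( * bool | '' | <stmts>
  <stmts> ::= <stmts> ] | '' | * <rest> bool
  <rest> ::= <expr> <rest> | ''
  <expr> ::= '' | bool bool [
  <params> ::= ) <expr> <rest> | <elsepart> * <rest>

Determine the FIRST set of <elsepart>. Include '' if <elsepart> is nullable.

{ (, *, ], '' }

<elsepart> ::= ( * bool contributes {(}.
<elsepart> ::= '' contributes ''.
From <elsepart> ::= <stmts>: add FIRST(<stmts>) = { *, ], '' } (including '' since <stmts> is nullable).
Union: FIRST(<elsepart>) = { (, *, ], '' }.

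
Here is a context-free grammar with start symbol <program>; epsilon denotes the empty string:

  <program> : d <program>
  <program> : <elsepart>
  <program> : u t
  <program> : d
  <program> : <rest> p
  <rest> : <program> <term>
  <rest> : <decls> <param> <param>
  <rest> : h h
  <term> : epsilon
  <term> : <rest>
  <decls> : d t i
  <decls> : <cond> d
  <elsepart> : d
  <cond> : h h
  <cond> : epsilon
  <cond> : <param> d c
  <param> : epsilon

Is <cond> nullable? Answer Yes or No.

Yes

<cond> has an epsilon-production, so <cond> ⇒ epsilon.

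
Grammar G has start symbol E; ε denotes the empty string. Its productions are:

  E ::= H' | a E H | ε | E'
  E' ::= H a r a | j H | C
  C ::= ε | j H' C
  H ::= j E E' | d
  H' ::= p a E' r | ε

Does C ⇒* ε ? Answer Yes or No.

C has an ε-production, so C ⇒ ε.

Yes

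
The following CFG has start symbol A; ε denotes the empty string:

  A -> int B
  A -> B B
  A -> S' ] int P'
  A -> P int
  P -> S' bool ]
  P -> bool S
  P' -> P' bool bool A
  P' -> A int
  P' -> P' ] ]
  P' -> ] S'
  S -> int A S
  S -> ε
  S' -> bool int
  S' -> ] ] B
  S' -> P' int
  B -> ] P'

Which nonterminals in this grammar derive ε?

{ S }

Directly nullable (have an ε-production): S.
No other nonterminal has a production whose RHS symbols are all nullable.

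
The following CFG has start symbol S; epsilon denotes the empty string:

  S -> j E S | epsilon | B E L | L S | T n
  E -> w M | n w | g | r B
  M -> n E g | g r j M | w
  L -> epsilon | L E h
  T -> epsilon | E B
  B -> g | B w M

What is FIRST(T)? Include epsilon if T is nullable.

T -> epsilon contributes epsilon.
From T -> E B: add FIRST(E) = { g, n, r, w }.
Union: FIRST(T) = { g, n, r, w, epsilon }.

{ g, n, r, w, epsilon }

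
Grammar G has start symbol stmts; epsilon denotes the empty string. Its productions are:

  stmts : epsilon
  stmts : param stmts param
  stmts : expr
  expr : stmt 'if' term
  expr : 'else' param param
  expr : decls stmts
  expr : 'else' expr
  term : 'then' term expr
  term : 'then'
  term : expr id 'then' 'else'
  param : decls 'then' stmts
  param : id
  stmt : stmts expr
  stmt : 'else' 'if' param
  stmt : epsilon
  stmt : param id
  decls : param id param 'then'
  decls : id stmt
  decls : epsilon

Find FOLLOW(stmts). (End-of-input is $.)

{ $, 'else', 'if', 'then', id }

stmts is the start symbol, so $ ∈ FOLLOW(stmts).
In stmts : param stmts param: add FIRST(param) = { 'then', id }.
In expr : decls stmts: stmts is at the end, add FOLLOW(expr) = { $, 'else', 'if', 'then', id }.
In param : decls 'then' stmts: stmts is at the end, add FOLLOW(param) = { $, 'else', 'if', 'then', id }.
In stmt : stmts expr: add FIRST(expr)\{epsilon} = { 'else', 'if', 'then', id }.
  Since expr is nullable, also add FOLLOW(stmt) = { $, 'else', 'if', 'then', id }.
Union: FOLLOW(stmts) = { $, 'else', 'if', 'then', id }.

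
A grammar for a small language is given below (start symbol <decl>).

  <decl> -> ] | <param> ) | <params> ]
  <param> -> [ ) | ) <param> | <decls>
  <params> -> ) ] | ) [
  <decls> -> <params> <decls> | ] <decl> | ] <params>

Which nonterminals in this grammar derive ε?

No nonterminal has an empty production or an RHS whose symbols are all nullable.

{ } (none)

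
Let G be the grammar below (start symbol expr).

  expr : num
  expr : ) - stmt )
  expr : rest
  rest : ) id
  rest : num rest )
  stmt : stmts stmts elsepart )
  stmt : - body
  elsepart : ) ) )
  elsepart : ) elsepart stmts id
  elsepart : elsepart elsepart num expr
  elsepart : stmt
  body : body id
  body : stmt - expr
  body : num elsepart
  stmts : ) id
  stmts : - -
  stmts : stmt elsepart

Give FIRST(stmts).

stmts : ) id contributes {)}.
stmts : - - contributes {-}.
From stmts : stmt elsepart: add FIRST(stmt) = { ), - }.
Union: FIRST(stmts) = { ), - }.

{ ), - }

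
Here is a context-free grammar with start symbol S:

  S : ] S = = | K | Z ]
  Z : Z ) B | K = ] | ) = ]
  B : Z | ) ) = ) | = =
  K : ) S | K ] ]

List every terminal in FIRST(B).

From B : Z: add FIRST(Z) = { ) }.
B : ) ) = ) contributes {)}.
B : = = contributes {=}.
Union: FIRST(B) = { ), = }.

{ ), = }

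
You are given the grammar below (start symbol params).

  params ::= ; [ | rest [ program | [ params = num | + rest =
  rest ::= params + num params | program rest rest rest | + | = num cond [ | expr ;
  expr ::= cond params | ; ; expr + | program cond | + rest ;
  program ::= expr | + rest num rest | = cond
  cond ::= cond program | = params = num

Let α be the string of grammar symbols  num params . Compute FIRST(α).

num is a terminal; add {num} and stop.

{ num }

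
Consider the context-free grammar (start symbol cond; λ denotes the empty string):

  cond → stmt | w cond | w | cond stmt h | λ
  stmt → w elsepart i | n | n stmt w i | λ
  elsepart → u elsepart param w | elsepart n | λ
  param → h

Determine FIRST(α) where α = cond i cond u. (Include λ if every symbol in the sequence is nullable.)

Add FIRST(cond)\{λ} = { h, n, w }; cond is nullable, continue.
i is a terminal; add {i} and stop.

{ h, i, n, w }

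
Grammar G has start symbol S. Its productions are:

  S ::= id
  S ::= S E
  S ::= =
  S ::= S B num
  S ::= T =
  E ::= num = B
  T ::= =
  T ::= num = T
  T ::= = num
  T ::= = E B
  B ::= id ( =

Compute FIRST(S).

{ =, id, num }

S ::= id contributes {id}.
From S ::= S E: add FIRST(S) = { =, id, num }.
S ::= = contributes {=}.
From S ::= S B num: add FIRST(S) = { =, id, num }.
From S ::= T =: add FIRST(T) = { =, num }.
Union: FIRST(S) = { =, id, num }.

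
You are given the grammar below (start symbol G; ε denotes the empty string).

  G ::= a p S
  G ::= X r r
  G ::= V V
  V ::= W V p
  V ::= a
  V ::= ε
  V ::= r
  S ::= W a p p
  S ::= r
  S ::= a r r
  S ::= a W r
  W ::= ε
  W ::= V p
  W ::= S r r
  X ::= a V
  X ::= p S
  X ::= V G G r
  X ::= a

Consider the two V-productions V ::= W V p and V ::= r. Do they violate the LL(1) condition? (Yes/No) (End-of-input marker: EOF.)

FIRST(W V p) = { a, p, r } and FIRST(r) = { r }.
Both contain r, so the two alternatives are not disjoint — LL(1) conflict.

Yes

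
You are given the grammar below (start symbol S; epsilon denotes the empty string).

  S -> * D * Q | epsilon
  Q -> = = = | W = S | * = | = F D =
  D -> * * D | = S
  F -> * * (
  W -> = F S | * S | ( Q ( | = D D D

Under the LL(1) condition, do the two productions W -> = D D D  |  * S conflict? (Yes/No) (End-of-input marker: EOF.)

No

FIRST(= D D D) = { = } and FIRST(* S) = { * }.
The FIRST sets are disjoint and neither alternative is nullable — no conflict.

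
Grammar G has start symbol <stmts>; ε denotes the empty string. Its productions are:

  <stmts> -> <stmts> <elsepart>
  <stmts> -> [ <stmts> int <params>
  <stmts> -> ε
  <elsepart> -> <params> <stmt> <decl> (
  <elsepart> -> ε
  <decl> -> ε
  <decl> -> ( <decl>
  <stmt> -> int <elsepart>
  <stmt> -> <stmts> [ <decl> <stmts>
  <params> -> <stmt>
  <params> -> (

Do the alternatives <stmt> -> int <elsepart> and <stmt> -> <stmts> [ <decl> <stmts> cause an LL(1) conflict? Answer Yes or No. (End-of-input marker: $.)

Yes

FIRST(int <elsepart>) = { int } and FIRST(<stmts> [ <decl> <stmts>) = { (, [, int }.
Both contain int, so the two alternatives are not disjoint — LL(1) conflict.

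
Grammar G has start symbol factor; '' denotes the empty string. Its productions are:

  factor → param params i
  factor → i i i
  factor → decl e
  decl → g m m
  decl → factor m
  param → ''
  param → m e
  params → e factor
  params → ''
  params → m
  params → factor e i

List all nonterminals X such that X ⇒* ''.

Directly nullable (have an ''-production): param, params.
No other nonterminal has a production whose RHS symbols are all nullable.

{ param, params }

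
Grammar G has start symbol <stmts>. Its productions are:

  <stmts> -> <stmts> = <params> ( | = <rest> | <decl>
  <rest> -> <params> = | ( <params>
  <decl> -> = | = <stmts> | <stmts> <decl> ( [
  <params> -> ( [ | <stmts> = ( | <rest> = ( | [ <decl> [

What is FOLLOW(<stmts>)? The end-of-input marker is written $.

{ $, (, =, [ }

<stmts> is the start symbol, so $ ∈ FOLLOW(<stmts>).
In <stmts> -> <stmts> = <params> (: add FIRST(= <params> () = { = }.
In <decl> -> = <stmts>: <stmts> is at the end, add FOLLOW(<decl>) = { $, (, =, [ }.
In <decl> -> <stmts> <decl> ( [: add FIRST(<decl> ( [) = { = }.
In <params> -> <stmts> = (: add FIRST(= () = { = }.
Union: FOLLOW(<stmts>) = { $, (, =, [ }.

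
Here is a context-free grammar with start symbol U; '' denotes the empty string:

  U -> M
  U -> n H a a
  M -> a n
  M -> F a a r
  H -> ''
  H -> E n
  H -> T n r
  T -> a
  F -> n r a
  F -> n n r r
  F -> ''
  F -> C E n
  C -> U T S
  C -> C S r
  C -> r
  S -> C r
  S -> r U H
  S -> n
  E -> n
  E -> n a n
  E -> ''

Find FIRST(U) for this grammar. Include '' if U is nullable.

From U -> M: add FIRST(M) = { a, n, r }.
U -> n H a a contributes {n}.
Union: FIRST(U) = { a, n, r }.

{ a, n, r }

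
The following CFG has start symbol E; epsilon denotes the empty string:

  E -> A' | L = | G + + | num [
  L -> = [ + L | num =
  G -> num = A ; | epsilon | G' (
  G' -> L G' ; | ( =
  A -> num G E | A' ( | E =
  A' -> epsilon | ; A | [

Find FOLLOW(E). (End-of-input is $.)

{ $, (, ;, = }

E is the start symbol, so $ ∈ FOLLOW(E).
In A -> num G E: E is at the end, add FOLLOW(A) = { $, (, ;, = }.
In A -> E =: add FIRST(=) = { = }.
Union: FOLLOW(E) = { $, (, ;, = }.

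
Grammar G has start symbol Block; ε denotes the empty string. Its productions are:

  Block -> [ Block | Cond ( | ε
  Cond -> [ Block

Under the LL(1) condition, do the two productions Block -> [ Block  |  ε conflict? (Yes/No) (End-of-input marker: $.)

No

FIRST([ Block) = { [ } and FIRST(ε) = { ε }.
The second is nullable but FOLLOW(Block) = { $, ( } is disjoint from FIRST of the first.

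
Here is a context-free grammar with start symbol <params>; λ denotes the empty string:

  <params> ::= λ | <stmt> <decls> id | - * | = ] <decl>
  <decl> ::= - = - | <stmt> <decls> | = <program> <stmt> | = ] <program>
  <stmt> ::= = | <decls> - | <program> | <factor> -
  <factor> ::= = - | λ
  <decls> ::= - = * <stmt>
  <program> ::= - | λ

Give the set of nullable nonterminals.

Directly nullable (have an λ-production): <params>, <factor>, <program>.
<stmt> ::= <program> with every symbol nullable, so <stmt> is nullable.
No other nonterminal has a production whose RHS symbols are all nullable.

{ <factor>, <params>, <program>, <stmt> }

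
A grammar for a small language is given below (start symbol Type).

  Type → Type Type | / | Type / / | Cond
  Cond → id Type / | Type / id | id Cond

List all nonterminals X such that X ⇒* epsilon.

No nonterminal has an empty production or an RHS whose symbols are all nullable.

{ } (none)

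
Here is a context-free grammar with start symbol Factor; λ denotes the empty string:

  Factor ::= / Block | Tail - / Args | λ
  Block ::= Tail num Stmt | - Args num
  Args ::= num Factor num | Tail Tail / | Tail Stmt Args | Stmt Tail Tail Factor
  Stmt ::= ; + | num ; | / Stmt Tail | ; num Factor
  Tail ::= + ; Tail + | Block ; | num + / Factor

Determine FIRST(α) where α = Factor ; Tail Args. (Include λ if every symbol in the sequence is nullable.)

{ +, -, /, ;, num }

Add FIRST(Factor)\{λ} = { +, -, /, num }; Factor is nullable, continue.
; is a terminal; add {;} and stop.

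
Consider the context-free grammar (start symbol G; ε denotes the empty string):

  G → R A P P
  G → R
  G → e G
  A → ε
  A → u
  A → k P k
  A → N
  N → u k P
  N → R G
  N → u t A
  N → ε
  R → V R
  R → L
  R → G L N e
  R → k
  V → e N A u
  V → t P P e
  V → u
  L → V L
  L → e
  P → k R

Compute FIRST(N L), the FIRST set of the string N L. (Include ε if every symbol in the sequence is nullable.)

{ e, k, t, u }

Add FIRST(N)\{ε} = { e, k, t, u }; N is nullable, continue.
Add FIRST(L) = { e, t, u }; L is not nullable, stop.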